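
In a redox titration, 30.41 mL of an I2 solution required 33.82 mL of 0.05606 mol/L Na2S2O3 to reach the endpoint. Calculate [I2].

0.0312 M

n(Na2S2O3) = 0.05606 x 0.03382 = 0.001896 mol.
From the balanced equation, 2 mol Na2S2O3 reacts with 1 mol I2, so n(I2) = 0.001896 x 1/2 = 0.0009480 mol.
[I2] = 0.0009480 / 0.03041 L = 0.0312 M.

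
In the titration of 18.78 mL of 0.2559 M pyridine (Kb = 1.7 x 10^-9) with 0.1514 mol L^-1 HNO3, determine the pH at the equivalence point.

3.13

n(C5H5N) = 0.2559 x 0.01878 = 0.004806 mol; V(HNO3) at equivalence = 0.004806/0.1514 = 0.03174 L.
At equivalence the base is fully converted to C5H5NH+; total volume = 0.05052 L, so [C5H5NH+] = 0.004806/0.05052 = 0.09512 M.
Ka(C5H5NH+) = Kw/Kb = 1.0e-14 / 1.7 x 10^-9 = 5.88e-6.
[H^+] = sqrt(Ka x [C5H5NH+]) = sqrt(5.88e-6 x 0.09512) = 0.000748 M.
pH = -log(0.000748) = 3.13.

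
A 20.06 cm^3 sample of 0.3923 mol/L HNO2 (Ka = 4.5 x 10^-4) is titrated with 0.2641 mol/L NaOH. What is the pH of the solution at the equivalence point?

n(HNO2) = 0.3923 x 0.02006 = 0.007870 mol; V(NaOH) at equivalence = 0.007870/0.2641 = 0.02980 L.
At equivalence all the acid is converted to NO2-; total volume = 0.02006 + 0.02980 = 0.04986 L, so [NO2-] = 0.007870/0.04986 = 0.1578 M.
Kb = Kw/Ka = 1.0e-14 / 4.5 x 10^-4 = 2.22e-11.
[OH^-] = sqrt(Kb x [NO2-]) = sqrt(2.22e-11 x 0.1578) = 1.87e-6 M.
pOH = 5.73, so pH = 14.00 - 5.73 = 8.27.

8.27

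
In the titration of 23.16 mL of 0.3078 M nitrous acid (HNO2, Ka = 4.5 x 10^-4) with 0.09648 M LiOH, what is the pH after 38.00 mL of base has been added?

Initial n(HNO2) = 0.3078 x 0.02316 = 0.007129 mol.
n(LiOH) added = 0.09648 x 0.03800 = 0.003666 mol, converting that many moles of HNO2 to NO2-.
Remaining n(HNO2) = 0.003462 mol; n(NO2-) = 0.003666 mol.
By Henderson-Hasselbalch, pH = pKa + log([A^-]/[HA]) = 3.35 + log(0.003666/0.003462) = 3.35 + (+0.02) = 3.37.

3.37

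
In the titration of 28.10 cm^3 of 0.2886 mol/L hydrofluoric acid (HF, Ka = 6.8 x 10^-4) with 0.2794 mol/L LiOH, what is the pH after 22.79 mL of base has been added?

Initial n(HF) = 0.2886 x 0.02810 = 0.008110 mol.
n(LiOH) added = 0.2794 x 0.02279 = 0.006368 mol, converting that many moles of HF to F-.
Remaining n(HF) = 0.001742 mol; n(F-) = 0.006368 mol.
By Henderson-Hasselbalch, pH = pKa + log([A^-]/[HA]) = 3.17 + log(0.006368/0.001742) = 3.17 + (+0.56) = 3.73.

3.73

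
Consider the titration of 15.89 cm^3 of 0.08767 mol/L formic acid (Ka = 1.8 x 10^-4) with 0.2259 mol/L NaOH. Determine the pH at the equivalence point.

n(HCOOH) = 0.08767 x 0.01589 = 0.001393 mol; V(NaOH) at equivalence = 0.001393/0.2259 = 0.006167 L.
At equivalence all the acid is converted to HCOO-; total volume = 0.01589 + 0.006167 = 0.02206 L, so [HCOO-] = 0.001393/0.02206 = 0.06316 M.
Kb = Kw/Ka = 1.0e-14 / 1.8 x 10^-4 = 5.56e-11.
[OH^-] = sqrt(Kb x [HCOO-]) = sqrt(5.56e-11 x 0.06316) = 1.87e-6 M.
pOH = 5.73, so pH = 14.00 - 5.73 = 8.27.

8.27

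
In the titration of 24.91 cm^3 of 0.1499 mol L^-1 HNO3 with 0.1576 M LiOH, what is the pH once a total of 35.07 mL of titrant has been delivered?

n(acid) = 0.1499 x 0.02491 = 0.003734 mol; n(LiOH) added = 0.1576 x 0.03507 = 0.005527 mol.
Base is in excess by 0.005527 - 0.003734 = 0.001793 mol in a total volume of 0.05998 L.
[OH^-] = 0.001793/0.05998 = 0.02989 M, so pOH = 1.52 and pH = 14.00 - 1.52 = 12.48.

12.48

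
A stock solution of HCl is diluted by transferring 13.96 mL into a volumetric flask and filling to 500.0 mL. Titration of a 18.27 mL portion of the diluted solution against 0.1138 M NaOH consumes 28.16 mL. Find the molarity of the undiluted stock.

6.28 M

n(NaOH) = 0.1138 x 0.02816 = 0.003205 mol.
n(HCl) in the aliquot = 0.003205 mol.
[diluted HCl] = 0.003205 / 0.01827 = 0.1754 M.
Dilution factor = 500.0/13.96 = 35.82, so [stock] = 0.1754 x 35.82 = 6.28 M.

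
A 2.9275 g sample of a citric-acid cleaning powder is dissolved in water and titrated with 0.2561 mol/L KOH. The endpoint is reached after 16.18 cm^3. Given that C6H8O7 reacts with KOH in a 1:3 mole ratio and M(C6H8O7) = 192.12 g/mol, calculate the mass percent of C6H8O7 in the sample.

9.06%

n(KOH) = 0.2561 x 0.01618 = 0.004144 mol.
n(C6H8O7) = 0.004144 / 3 = 0.001381 mol.
mass of C6H8O7 = 0.001381 x 192.12 = 0.2654 g.
% purity = 0.2654 / 2.9275 x 100 = 9.06%.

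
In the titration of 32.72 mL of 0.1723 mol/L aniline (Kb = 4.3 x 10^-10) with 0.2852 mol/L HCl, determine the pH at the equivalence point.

2.80

n(C6H5NH2) = 0.1723 x 0.03272 = 0.005638 mol; V(HCl) at equivalence = 0.005638/0.2852 = 0.01977 L.
At equivalence the base is fully converted to C6H5NH3+; total volume = 0.05249 L, so [C6H5NH3+] = 0.005638/0.05249 = 0.1074 M.
Ka(C6H5NH3+) = Kw/Kb = 1.0e-14 / 4.3 x 10^-10 = 2.33e-5.
[H^+] = sqrt(Ka x [C6H5NH3+]) = sqrt(2.33e-5 x 0.1074) = 0.00158 M.
pH = -log(0.00158) = 2.80.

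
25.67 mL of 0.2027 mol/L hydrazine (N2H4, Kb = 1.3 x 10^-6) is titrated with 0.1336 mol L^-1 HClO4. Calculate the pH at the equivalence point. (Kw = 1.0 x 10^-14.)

n(N2H4) = 0.2027 x 0.02567 = 0.005203 mol; V(HClO4) at equivalence = 0.005203/0.1336 = 0.03895 L.
At equivalence the base is fully converted to N2H5+; total volume = 0.06462 L, so [N2H5+] = 0.005203/0.06462 = 0.08053 M.
Ka(N2H5+) = Kw/Kb = 1.0e-14 / 1.3 x 10^-6 = 7.69e-9.
[H^+] = sqrt(Ka x [N2H5+]) = sqrt(7.69e-9 x 0.08053) = 2.49e-5 M.
pH = -log(2.49e-5) = 4.60.

4.60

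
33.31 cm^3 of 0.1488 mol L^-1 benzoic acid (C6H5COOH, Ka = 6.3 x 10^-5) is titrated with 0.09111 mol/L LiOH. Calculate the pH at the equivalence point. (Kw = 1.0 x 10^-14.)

8.48

n(C6H5COOH) = 0.1488 x 0.03331 = 0.004957 mol; V(LiOH) at equivalence = 0.004957/0.09111 = 0.05440 L.
At equivalence all the acid is converted to C6H5COO-; total volume = 0.03331 + 0.05440 = 0.08771 L, so [C6H5COO-] = 0.004957/0.08771 = 0.05651 M.
Kb = Kw/Ka = 1.0e-14 / 6.3 x 10^-5 = 1.59e-10.
[OH^-] = sqrt(Kb x [C6H5COO-]) = sqrt(1.59e-10 x 0.05651) = 2.99e-6 M.
pOH = 5.52, so pH = 14.00 - 5.52 = 8.48.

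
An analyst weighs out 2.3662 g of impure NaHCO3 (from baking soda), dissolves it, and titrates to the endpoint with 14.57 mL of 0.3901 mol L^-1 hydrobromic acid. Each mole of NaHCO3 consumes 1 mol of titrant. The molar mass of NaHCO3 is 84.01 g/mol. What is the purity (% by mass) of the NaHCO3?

20.2%

n(HBr) = 0.3901 x 0.01457 = 0.005684 mol.
n(NaHCO3) = 0.005684 / 1 = 0.005684 mol.
mass of NaHCO3 = 0.005684 x 84.01 = 0.4775 g.
% purity = 0.4775 / 2.3662 x 100 = 20.2%.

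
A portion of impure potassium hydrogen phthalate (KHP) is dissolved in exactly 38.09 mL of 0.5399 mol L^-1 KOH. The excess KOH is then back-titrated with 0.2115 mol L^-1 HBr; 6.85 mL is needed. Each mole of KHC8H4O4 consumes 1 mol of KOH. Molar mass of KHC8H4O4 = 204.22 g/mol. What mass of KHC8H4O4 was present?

Total n(KOH) added = 0.5399 x 0.03809 = 0.02056 mol.
n(HBr) used = 0.2115 x 0.006850 = 0.001449 mol, which equals the excess n(KOH).
So n(KOH) consumed by the sample = 0.02056 - 0.001449 = 0.01912 mol.
n(KHC8H4O4) = 0.01912 / 1 = 0.01912 mol.
mass = 0.01912 mol x 204.22 g/mol = 3.90 g.

3.90 g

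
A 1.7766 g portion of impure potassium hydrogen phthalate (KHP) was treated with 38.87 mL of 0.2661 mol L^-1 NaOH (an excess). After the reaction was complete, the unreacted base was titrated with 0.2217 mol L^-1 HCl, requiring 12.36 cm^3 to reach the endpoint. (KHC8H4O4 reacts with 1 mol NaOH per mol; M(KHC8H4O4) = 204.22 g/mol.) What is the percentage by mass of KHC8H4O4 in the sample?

Total n(NaOH) added = 0.2661 x 0.03887 = 0.01034 mol.
n(HCl) used = 0.2217 x 0.01236 = 0.002740 mol, which equals the excess n(NaOH).
So n(NaOH) consumed by the sample = 0.01034 - 0.002740 = 0.007603 mol.
n(KHC8H4O4) = 0.007603 / 1 = 0.007603 mol.
mass KHC8H4O4 = 0.007603 x 204.22 = 1.553 g, so %KHC8H4O4 = 1.553/1.7766 x 100 = 87.4%.

87.4%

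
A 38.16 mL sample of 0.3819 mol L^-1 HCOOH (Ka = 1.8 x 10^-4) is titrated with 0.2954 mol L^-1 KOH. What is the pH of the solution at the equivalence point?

8.48

n(HCOOH) = 0.3819 x 0.03816 = 0.01457 mol; V(KOH) at equivalence = 0.01457/0.2954 = 0.04933 L.
At equivalence all the acid is converted to HCOO-; total volume = 0.03816 + 0.04933 = 0.08749 L, so [HCOO-] = 0.01457/0.08749 = 0.1666 M.
Kb = Kw/Ka = 1.0e-14 / 1.8 x 10^-4 = 5.56e-11.
[OH^-] = sqrt(Kb x [HCOO-]) = sqrt(5.56e-11 x 0.1666) = 3.04e-6 M.
pOH = 5.52, so pH = 14.00 - 5.52 = 8.48.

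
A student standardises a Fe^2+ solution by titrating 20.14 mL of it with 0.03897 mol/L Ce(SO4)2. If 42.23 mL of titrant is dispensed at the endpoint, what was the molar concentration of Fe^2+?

0.0817 M

n(Ce(SO4)2) = 0.03897 x 0.04223 = 0.001646 mol.
From the balanced equation, 1 mol Ce(SO4)2 reacts with 1 mol Fe^2+, so n(Fe^2+) = 0.001646 x 1/1 = 0.001646 mol.
[Fe^2+] = 0.001646 / 0.02014 L = 0.0817 M.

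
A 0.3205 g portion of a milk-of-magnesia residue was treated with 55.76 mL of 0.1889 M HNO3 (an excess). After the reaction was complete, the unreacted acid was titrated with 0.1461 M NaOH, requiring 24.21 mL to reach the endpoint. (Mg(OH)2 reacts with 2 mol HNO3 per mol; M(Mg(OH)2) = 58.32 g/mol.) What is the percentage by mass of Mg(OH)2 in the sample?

63.7%

Total n(HNO3) added = 0.1889 x 0.05576 = 0.01053 mol.
n(NaOH) used = 0.1461 x 0.02421 = 0.003537 mol, which equals the excess n(HNO3).
So n(HNO3) consumed by the sample = 0.01053 - 0.003537 = 0.006996 mol.
n(Mg(OH)2) = 0.006996 / 2 = 0.003498 mol.
mass Mg(OH)2 = 0.003498 x 58.32 = 0.2040 g, so %Mg(OH)2 = 0.2040/0.3205 x 100 = 63.7%.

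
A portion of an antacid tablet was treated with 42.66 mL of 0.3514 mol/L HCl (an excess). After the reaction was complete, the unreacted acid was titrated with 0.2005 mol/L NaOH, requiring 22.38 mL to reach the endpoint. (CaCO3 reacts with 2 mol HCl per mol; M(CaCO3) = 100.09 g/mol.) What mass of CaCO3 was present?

0.526 g

Total n(HCl) added = 0.3514 x 0.04266 = 0.01499 mol.
n(NaOH) used = 0.2005 x 0.02238 = 0.004487 mol, which equals the excess n(HCl).
So n(HCl) consumed by the sample = 0.01499 - 0.004487 = 0.01050 mol.
n(CaCO3) = 0.01050 / 2 = 0.005252 mol.
mass = 0.005252 mol x 100.09 g/mol = 0.526 g.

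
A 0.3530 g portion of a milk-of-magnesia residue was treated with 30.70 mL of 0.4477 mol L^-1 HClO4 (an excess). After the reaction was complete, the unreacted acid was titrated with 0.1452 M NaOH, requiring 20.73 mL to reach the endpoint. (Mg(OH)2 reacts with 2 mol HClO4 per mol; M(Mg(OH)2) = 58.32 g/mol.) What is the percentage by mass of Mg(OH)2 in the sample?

88.7%

Total n(HClO4) added = 0.4477 x 0.03070 = 0.01374 mol.
n(NaOH) used = 0.1452 x 0.02073 = 0.003010 mol, which equals the excess n(HClO4).
So n(HClO4) consumed by the sample = 0.01374 - 0.003010 = 0.01073 mol.
n(Mg(OH)2) = 0.01073 / 2 = 0.005367 mol.
mass Mg(OH)2 = 0.005367 x 58.32 = 0.3130 g, so %Mg(OH)2 = 0.3130/0.3530 x 100 = 88.7%.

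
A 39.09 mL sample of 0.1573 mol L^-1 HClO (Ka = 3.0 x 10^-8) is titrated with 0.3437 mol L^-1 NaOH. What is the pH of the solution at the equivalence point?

n(HClO) = 0.1573 x 0.03909 = 0.006149 mol; V(NaOH) at equivalence = 0.006149/0.3437 = 0.01789 L.
At equivalence all the acid is converted to ClO-; total volume = 0.03909 + 0.01789 = 0.05698 L, so [ClO-] = 0.006149/0.05698 = 0.1079 M.
Kb = Kw/Ka = 1.0e-14 / 3.0 x 10^-8 = 3.33e-7.
[OH^-] = sqrt(Kb x [ClO-]) = sqrt(3.33e-7 x 0.1079) = 0.000190 M.
pOH = 3.72, so pH = 14.00 - 3.72 = 10.28.

10.28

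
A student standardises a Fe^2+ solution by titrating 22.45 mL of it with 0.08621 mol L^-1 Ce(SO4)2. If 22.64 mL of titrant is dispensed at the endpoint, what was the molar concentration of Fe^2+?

n(Ce(SO4)2) = 0.08621 x 0.02264 = 0.001952 mol.
From the balanced equation, 1 mol Ce(SO4)2 reacts with 1 mol Fe^2+, so n(Fe^2+) = 0.001952 x 1/1 = 0.001952 mol.
[Fe^2+] = 0.001952 / 0.02245 L = 0.0869 M.

0.0869 M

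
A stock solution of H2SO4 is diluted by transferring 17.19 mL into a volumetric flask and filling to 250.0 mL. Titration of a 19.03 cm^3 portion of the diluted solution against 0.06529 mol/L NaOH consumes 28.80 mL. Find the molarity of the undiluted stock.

n(NaOH) = 0.06529 x 0.02880 = 0.001880 mol.
n(H2SO4) in the aliquot = 0.001880 x 1/2 = 0.0009402 mol.
[diluted H2SO4] = 0.0009402 / 0.01903 = 0.04940 M.
Dilution factor = 250.0/17.19 = 14.54, so [stock] = 0.04940 x 14.54 = 0.719 M.

0.719 M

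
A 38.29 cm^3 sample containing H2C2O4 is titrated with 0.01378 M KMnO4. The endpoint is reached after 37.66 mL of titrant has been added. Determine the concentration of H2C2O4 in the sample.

n(KMnO4) = 0.01378 x 0.03766 = 0.0005190 mol.
From the balanced equation, 2 mol KMnO4 reacts with 5 mol H2C2O4, so n(H2C2O4) = 0.0005190 x 5/2 = 0.001297 mol.
[H2C2O4] = 0.001297 / 0.03829 L = 0.0339 M.

0.0339 M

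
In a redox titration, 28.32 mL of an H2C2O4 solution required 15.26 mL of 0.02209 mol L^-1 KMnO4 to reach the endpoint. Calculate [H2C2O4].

n(KMnO4) = 0.02209 x 0.01526 = 0.0003371 mol.
From the balanced equation, 2 mol KMnO4 reacts with 5 mol H2C2O4, so n(H2C2O4) = 0.0003371 x 5/2 = 0.0008427 mol.
[H2C2O4] = 0.0008427 / 0.02832 L = 0.0298 M.

0.0298 M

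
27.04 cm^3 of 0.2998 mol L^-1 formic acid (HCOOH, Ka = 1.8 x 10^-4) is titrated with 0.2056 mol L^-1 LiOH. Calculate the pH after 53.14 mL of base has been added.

12.55

n(acid) = 0.2998 x 0.02704 = 0.008107 mol; n(LiOH) added = 0.2056 x 0.05314 = 0.01093 mol.
Base is in excess by 0.01093 - 0.008107 = 0.002819 mol in a total volume of 0.08018 L.
[OH^-] = 0.002819/0.08018 = 0.03516 M, so pOH = 1.45 and pH = 14.00 - 1.45 = 12.55.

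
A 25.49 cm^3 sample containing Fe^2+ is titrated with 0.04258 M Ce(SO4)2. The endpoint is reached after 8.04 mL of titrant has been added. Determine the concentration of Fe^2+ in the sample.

n(Ce(SO4)2) = 0.04258 x 0.008040 = 0.0003423 mol.
From the balanced equation, 1 mol Ce(SO4)2 reacts with 1 mol Fe^2+, so n(Fe^2+) = 0.0003423 x 1/1 = 0.0003423 mol.
[Fe^2+] = 0.0003423 / 0.02549 L = 0.0134 M.

0.0134 M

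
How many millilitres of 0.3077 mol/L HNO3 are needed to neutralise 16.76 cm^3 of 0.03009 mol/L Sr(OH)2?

n(Sr(OH)2) = 0.03009 mol/L x 0.01676 L = 0.0005043 mol.
The neutralisation is 1 Sr(OH)2 : 2 HNO3, so n(HNO3) = 0.0005043 x 2/1 = 0.001009 mol.
V(HNO3) = 0.001009 / 0.3077 = 0.003278 L = 3.28 mL.

3.28 mL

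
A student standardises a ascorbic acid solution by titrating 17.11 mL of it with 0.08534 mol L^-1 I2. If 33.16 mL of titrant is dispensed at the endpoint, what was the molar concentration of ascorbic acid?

0.165 M

n(I2) = 0.08534 x 0.03316 = 0.002830 mol.
From the balanced equation, 1 mol I2 reacts with 1 mol ascorbic acid, so n(ascorbic acid) = 0.002830 x 1/1 = 0.002830 mol.
[ascorbic acid] = 0.002830 / 0.01711 L = 0.165 M.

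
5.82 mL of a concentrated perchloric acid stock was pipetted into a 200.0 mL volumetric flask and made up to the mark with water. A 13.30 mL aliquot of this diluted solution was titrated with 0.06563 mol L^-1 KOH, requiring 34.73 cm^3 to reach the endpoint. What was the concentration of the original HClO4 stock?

5.89 M

n(KOH) = 0.06563 x 0.03473 = 0.002279 mol.
n(HClO4) in the aliquot = 0.002279 mol.
[diluted HClO4] = 0.002279 / 0.01330 = 0.1714 M.
Dilution factor = 200.0/5.820 = 34.36, so [stock] = 0.1714 x 34.36 = 5.89 M.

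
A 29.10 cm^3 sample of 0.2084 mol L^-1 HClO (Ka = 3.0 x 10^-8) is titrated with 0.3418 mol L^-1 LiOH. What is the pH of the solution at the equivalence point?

n(HClO) = 0.2084 x 0.02910 = 0.006064 mol; V(LiOH) at equivalence = 0.006064/0.3418 = 0.01774 L.
At equivalence all the acid is converted to ClO-; total volume = 0.02910 + 0.01774 = 0.04684 L, so [ClO-] = 0.006064/0.04684 = 0.1295 M.
Kb = Kw/Ka = 1.0e-14 / 3.0 x 10^-8 = 3.33e-7.
[OH^-] = sqrt(Kb x [ClO-]) = sqrt(3.33e-7 x 0.1295) = 0.000208 M.
pOH = 3.68, so pH = 14.00 - 3.68 = 10.32.

10.32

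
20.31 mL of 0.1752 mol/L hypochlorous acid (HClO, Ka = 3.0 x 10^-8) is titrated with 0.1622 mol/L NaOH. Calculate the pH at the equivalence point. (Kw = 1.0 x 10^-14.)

10.22

n(HClO) = 0.1752 x 0.02031 = 0.003558 mol; V(NaOH) at equivalence = 0.003558/0.1622 = 0.02194 L.
At equivalence all the acid is converted to ClO-; total volume = 0.02031 + 0.02194 = 0.04225 L, so [ClO-] = 0.003558/0.04225 = 0.08422 M.
Kb = Kw/Ka = 1.0e-14 / 3.0 x 10^-8 = 3.33e-7.
[OH^-] = sqrt(Kb x [ClO-]) = sqrt(3.33e-7 x 0.08422) = 0.000168 M.
pOH = 3.78, so pH = 14.00 - 3.78 = 10.22.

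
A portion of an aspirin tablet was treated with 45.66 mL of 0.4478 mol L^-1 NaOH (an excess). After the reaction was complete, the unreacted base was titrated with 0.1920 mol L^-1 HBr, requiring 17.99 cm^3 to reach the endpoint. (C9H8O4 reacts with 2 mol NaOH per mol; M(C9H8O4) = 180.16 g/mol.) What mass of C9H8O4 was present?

Total n(NaOH) added = 0.4478 x 0.04566 = 0.02045 mol.
n(HBr) used = 0.1920 x 0.01799 = 0.003454 mol, which equals the excess n(NaOH).
So n(NaOH) consumed by the sample = 0.02045 - 0.003454 = 0.01699 mol.
n(C9H8O4) = 0.01699 / 2 = 0.008496 mol.
mass = 0.008496 mol x 180.16 g/mol = 1.53 g.

1.53 g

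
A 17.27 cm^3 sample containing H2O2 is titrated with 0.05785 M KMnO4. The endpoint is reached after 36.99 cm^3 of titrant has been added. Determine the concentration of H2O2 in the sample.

0.310 M

n(KMnO4) = 0.05785 x 0.03699 = 0.002140 mol.
From the balanced equation, 2 mol KMnO4 reacts with 5 mol H2O2, so n(H2O2) = 0.002140 x 5/2 = 0.005350 mol.
[H2O2] = 0.005350 / 0.01727 L = 0.310 M.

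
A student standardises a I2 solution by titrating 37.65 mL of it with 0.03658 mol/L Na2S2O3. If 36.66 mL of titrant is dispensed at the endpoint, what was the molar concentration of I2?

0.0178 M

n(Na2S2O3) = 0.03658 x 0.03666 = 0.001341 mol.
From the balanced equation, 2 mol Na2S2O3 reacts with 1 mol I2, so n(I2) = 0.001341 x 1/2 = 0.0006705 mol.
[I2] = 0.0006705 / 0.03765 L = 0.0178 M.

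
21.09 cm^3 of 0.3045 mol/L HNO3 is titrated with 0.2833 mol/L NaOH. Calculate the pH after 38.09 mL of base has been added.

n(acid) = 0.3045 x 0.02109 = 0.006422 mol; n(NaOH) added = 0.2833 x 0.03809 = 0.01079 mol.
Base is in excess by 0.01079 - 0.006422 = 0.004369 mol in a total volume of 0.05918 L.
[OH^-] = 0.004369/0.05918 = 0.07383 M, so pOH = 1.13 and pH = 14.00 - 1.13 = 12.87.

12.87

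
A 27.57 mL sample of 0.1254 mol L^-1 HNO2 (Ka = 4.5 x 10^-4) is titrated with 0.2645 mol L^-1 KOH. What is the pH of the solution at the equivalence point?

n(HNO2) = 0.1254 x 0.02757 = 0.003457 mol; V(KOH) at equivalence = 0.003457/0.2645 = 0.01307 L.
At equivalence all the acid is converted to NO2-; total volume = 0.02757 + 0.01307 = 0.04064 L, so [NO2-] = 0.003457/0.04064 = 0.08507 M.
Kb = Kw/Ka = 1.0e-14 / 4.5 x 10^-4 = 2.22e-11.
[OH^-] = sqrt(Kb x [NO2-]) = sqrt(2.22e-11 x 0.08507) = 1.37e-6 M.
pOH = 5.86, so pH = 14.00 - 5.86 = 8.14.

8.14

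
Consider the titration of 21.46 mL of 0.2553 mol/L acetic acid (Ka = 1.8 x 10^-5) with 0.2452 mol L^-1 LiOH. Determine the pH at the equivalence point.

8.92

n(CH3COOH) = 0.2553 x 0.02146 = 0.005479 mol; V(LiOH) at equivalence = 0.005479/0.2452 = 0.02234 L.
At equivalence all the acid is converted to CH3COO-; total volume = 0.02146 + 0.02234 = 0.04380 L, so [CH3COO-] = 0.005479/0.04380 = 0.1251 M.
Kb = Kw/Ka = 1.0e-14 / 1.8 x 10^-5 = 5.56e-10.
[OH^-] = sqrt(Kb x [CH3COO-]) = sqrt(5.56e-10 x 0.1251) = 8.34e-6 M.
pOH = 5.08, so pH = 14.00 - 5.08 = 8.92.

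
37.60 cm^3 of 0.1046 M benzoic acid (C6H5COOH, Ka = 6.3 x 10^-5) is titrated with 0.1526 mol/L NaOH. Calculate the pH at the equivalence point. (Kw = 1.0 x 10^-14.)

n(C6H5COOH) = 0.1046 x 0.03760 = 0.003933 mol; V(NaOH) at equivalence = 0.003933/0.1526 = 0.02577 L.
At equivalence all the acid is converted to C6H5COO-; total volume = 0.03760 + 0.02577 = 0.06337 L, so [C6H5COO-] = 0.003933/0.06337 = 0.06206 M.
Kb = Kw/Ka = 1.0e-14 / 6.3 x 10^-5 = 1.59e-10.
[OH^-] = sqrt(Kb x [C6H5COO-]) = sqrt(1.59e-10 x 0.06206) = 3.14e-6 M.
pOH = 5.50, so pH = 14.00 - 5.50 = 8.50.

8.50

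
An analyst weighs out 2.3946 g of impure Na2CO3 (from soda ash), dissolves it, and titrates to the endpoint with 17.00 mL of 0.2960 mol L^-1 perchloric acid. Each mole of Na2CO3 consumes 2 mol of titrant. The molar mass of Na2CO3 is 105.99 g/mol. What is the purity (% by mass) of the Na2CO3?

11.1%

n(HClO4) = 0.2960 x 0.01700 = 0.005032 mol.
n(Na2CO3) = 0.005032 / 2 = 0.002516 mol.
mass of Na2CO3 = 0.002516 x 105.99 = 0.2667 g.
% purity = 0.2667 / 2.3946 x 100 = 11.1%.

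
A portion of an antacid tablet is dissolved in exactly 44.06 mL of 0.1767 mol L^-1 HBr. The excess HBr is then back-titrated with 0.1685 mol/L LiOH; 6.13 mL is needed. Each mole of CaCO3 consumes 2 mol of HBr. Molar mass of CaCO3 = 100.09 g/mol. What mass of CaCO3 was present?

0.338 g

Total n(HBr) added = 0.1767 x 0.04406 = 0.007785 mol.
n(LiOH) used = 0.1685 x 0.006130 = 0.001033 mol, which equals the excess n(HBr).
So n(HBr) consumed by the sample = 0.007785 - 0.001033 = 0.006752 mol.
n(CaCO3) = 0.006752 / 2 = 0.003376 mol.
mass = 0.003376 mol x 100.09 g/mol = 0.338 g.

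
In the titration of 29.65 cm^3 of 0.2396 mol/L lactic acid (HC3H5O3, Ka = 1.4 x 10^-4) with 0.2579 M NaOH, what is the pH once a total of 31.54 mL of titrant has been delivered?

12.23

n(acid) = 0.2396 x 0.02965 = 0.007104 mol; n(NaOH) added = 0.2579 x 0.03154 = 0.008134 mol.
Base is in excess by 0.008134 - 0.007104 = 0.001030 mol in a total volume of 0.06119 L.
[OH^-] = 0.001030/0.06119 = 0.01683 M, so pOH = 1.77 and pH = 14.00 - 1.77 = 12.23.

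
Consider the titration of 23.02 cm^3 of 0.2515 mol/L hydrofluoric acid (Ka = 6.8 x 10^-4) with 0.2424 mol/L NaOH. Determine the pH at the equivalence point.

n(HF) = 0.2515 x 0.02302 = 0.005790 mol; V(NaOH) at equivalence = 0.005790/0.2424 = 0.02388 L.
At equivalence all the acid is converted to F-; total volume = 0.02302 + 0.02388 = 0.04690 L, so [F-] = 0.005790/0.04690 = 0.1234 M.
Kb = Kw/Ka = 1.0e-14 / 6.8 x 10^-4 = 1.47e-11.
[OH^-] = sqrt(Kb x [F-]) = sqrt(1.47e-11 x 0.1234) = 1.35e-6 M.
pOH = 5.87, so pH = 14.00 - 5.87 = 8.13.

8.13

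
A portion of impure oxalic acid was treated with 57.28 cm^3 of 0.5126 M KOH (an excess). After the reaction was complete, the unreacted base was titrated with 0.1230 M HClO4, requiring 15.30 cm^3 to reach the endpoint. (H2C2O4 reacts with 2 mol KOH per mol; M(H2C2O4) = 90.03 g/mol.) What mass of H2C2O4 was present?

Total n(KOH) added = 0.5126 x 0.05728 = 0.02936 mol.
n(HClO4) used = 0.1230 x 0.01530 = 0.001882 mol, which equals the excess n(KOH).
So n(KOH) consumed by the sample = 0.02936 - 0.001882 = 0.02748 mol.
n(H2C2O4) = 0.02748 / 2 = 0.01374 mol.
mass = 0.01374 mol x 90.03 g/mol = 1.24 g.

1.24 g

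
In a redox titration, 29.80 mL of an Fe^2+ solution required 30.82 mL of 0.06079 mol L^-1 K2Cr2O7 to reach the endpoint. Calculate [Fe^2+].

0.377 M

n(K2Cr2O7) = 0.06079 x 0.03082 = 0.001874 mol.
From the balanced equation, 1 mol K2Cr2O7 reacts with 6 mol Fe^2+, so n(Fe^2+) = 0.001874 x 6/1 = 0.01124 mol.
[Fe^2+] = 0.01124 / 0.02980 L = 0.377 M.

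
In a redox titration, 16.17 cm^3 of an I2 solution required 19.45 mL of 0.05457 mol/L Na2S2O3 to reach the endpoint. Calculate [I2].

0.0328 M

n(Na2S2O3) = 0.05457 x 0.01945 = 0.001061 mol.
From the balanced equation, 2 mol Na2S2O3 reacts with 1 mol I2, so n(I2) = 0.001061 x 1/2 = 0.0005307 mol.
[I2] = 0.0005307 / 0.01617 L = 0.0328 M.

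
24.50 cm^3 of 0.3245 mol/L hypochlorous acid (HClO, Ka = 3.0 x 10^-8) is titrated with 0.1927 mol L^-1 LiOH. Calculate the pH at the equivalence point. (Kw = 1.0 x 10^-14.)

n(HClO) = 0.3245 x 0.02450 = 0.007950 mol; V(LiOH) at equivalence = 0.007950/0.1927 = 0.04126 L.
At equivalence all the acid is converted to ClO-; total volume = 0.02450 + 0.04126 = 0.06576 L, so [ClO-] = 0.007950/0.06576 = 0.1209 M.
Kb = Kw/Ka = 1.0e-14 / 3.0 x 10^-8 = 3.33e-7.
[OH^-] = sqrt(Kb x [ClO-]) = sqrt(3.33e-7 x 0.1209) = 0.000201 M.
pOH = 3.70, so pH = 14.00 - 3.70 = 10.30.

10.30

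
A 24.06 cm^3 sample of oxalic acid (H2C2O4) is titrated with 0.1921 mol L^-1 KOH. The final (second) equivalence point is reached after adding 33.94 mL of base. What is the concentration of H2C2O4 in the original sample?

n(KOH) = 0.1921 x 0.03394 = 0.006520 mol.
At the final (second) equivalence point, 2 mol OH^- react per mol H2C2O4, so n(H2C2O4) = 0.006520 / 2 = 0.003260 mol.
[H2C2O4] = 0.003260 / 0.02406 L = 0.135 M.

0.135 M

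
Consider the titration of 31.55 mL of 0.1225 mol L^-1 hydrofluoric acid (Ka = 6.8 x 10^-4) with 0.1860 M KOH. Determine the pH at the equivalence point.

n(HF) = 0.1225 x 0.03155 = 0.003865 mol; V(KOH) at equivalence = 0.003865/0.1860 = 0.02078 L.
At equivalence all the acid is converted to F-; total volume = 0.03155 + 0.02078 = 0.05233 L, so [F-] = 0.003865/0.05233 = 0.07386 M.
Kb = Kw/Ka = 1.0e-14 / 6.8 x 10^-4 = 1.47e-11.
[OH^-] = sqrt(Kb x [F-]) = sqrt(1.47e-11 x 0.07386) = 1.04e-6 M.
pOH = 5.98, so pH = 14.00 - 5.98 = 8.02.

8.02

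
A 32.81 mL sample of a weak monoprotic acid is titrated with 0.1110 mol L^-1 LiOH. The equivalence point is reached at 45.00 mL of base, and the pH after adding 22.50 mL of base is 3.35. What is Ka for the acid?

4.5 x 10^-4

22.50 mL is half of the equivalence volume, so this is the half-equivalence point where [HA] = [A^-].
At half-equivalence pH = pKa, so pKa = 3.35.
Ka = 10^(-3.35) = 4.5 x 10^-4.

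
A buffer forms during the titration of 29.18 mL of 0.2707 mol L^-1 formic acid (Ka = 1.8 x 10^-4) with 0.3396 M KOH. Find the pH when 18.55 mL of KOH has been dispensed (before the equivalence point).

4.34

Initial n(HCOOH) = 0.2707 x 0.02918 = 0.007899 mol.
n(KOH) added = 0.3396 x 0.01855 = 0.006300 mol, converting that many moles of HCOOH to HCOO-.
Remaining n(HCOOH) = 0.001599 mol; n(HCOO-) = 0.006300 mol.
By Henderson-Hasselbalch, pH = pKa + log([A^-]/[HA]) = 3.74 + log(0.006300/0.001599) = 3.74 + (+0.60) = 4.34.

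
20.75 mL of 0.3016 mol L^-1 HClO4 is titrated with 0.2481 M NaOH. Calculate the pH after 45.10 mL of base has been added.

12.87

n(acid) = 0.3016 x 0.02075 = 0.006258 mol; n(NaOH) added = 0.2481 x 0.04510 = 0.01119 mol.
Base is in excess by 0.01119 - 0.006258 = 0.004931 mol in a total volume of 0.06585 L.
[OH^-] = 0.004931/0.06585 = 0.07488 M, so pOH = 1.13 and pH = 14.00 - 1.13 = 12.87.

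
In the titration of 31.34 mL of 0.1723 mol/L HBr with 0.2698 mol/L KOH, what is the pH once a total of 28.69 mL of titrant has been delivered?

12.59

n(acid) = 0.1723 x 0.03134 = 0.005400 mol; n(KOH) added = 0.2698 x 0.02869 = 0.007741 mol.
Base is in excess by 0.007741 - 0.005400 = 0.002341 mol in a total volume of 0.06003 L.
[OH^-] = 0.002341/0.06003 = 0.03899 M, so pOH = 1.41 and pH = 14.00 - 1.41 = 12.59.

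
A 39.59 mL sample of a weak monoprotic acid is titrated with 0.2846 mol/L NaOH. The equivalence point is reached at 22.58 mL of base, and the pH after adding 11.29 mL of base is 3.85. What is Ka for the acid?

1.4 x 10^-4

11.29 mL is half of the equivalence volume, so this is the half-equivalence point where [HA] = [A^-].
At half-equivalence pH = pKa, so pKa = 3.85.
Ka = 10^(-3.85) = 1.4 x 10^-4.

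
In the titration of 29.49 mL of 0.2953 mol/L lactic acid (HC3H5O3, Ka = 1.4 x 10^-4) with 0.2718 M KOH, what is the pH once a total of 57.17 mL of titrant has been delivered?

n(acid) = 0.2953 x 0.02949 = 0.008708 mol; n(KOH) added = 0.2718 x 0.05717 = 0.01554 mol.
Base is in excess by 0.01554 - 0.008708 = 0.006830 mol in a total volume of 0.08666 L.
[OH^-] = 0.006830/0.08666 = 0.07882 M, so pOH = 1.10 and pH = 14.00 - 1.10 = 12.90.

12.90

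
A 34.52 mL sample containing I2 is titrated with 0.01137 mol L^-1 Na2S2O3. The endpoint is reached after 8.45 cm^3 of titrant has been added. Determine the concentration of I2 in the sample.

n(Na2S2O3) = 0.01137 x 0.008450 = 9.608e-5 mol.
From the balanced equation, 2 mol Na2S2O3 reacts with 1 mol I2, so n(I2) = 9.608e-5 x 1/2 = 4.804e-5 mol.
[I2] = 4.804e-5 / 0.03452 L = 0.00139 M.

0.00139 M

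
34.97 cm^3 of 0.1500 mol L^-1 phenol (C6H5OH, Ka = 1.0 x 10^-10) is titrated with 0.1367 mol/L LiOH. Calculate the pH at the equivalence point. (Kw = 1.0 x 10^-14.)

n(C6H5OH) = 0.1500 x 0.03497 = 0.005246 mol; V(LiOH) at equivalence = 0.005246/0.1367 = 0.03837 L.
At equivalence all the acid is converted to C6H5O-; total volume = 0.03497 + 0.03837 = 0.07334 L, so [C6H5O-] = 0.005246/0.07334 = 0.07152 M.
Kb = Kw/Ka = 1.0e-14 / 1.0 x 10^-10 = 0.000100.
[OH^-] = sqrt(Kb x [C6H5O-]) = sqrt(0.000100 x 0.07152) = 0.00267 M.
pOH = 2.57, so pH = 14.00 - 2.57 = 11.43.

11.43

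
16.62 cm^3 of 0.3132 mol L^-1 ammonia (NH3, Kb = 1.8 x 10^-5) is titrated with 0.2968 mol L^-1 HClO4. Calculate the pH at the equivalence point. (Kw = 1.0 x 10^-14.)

5.04

n(NH3) = 0.3132 x 0.01662 = 0.005205 mol; V(HClO4) at equivalence = 0.005205/0.2968 = 0.01754 L.
At equivalence the base is fully converted to NH4+; total volume = 0.03416 L, so [NH4+] = 0.005205/0.03416 = 0.1524 M.
Ka(NH4+) = Kw/Kb = 1.0e-14 / 1.8 x 10^-5 = 5.56e-10.
[H^+] = sqrt(Ka x [NH4+]) = sqrt(5.56e-10 x 0.1524) = 9.20e-6 M.
pH = -log(9.20e-6) = 5.04.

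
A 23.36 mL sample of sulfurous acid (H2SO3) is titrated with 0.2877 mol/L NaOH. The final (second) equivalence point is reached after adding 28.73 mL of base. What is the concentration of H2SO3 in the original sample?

0.177 M

n(NaOH) = 0.2877 x 0.02873 = 0.008266 mol.
At the final (second) equivalence point, 2 mol OH^- react per mol H2SO3, so n(H2SO3) = 0.008266 / 2 = 0.004133 mol.
[H2SO3] = 0.004133 / 0.02336 L = 0.177 M.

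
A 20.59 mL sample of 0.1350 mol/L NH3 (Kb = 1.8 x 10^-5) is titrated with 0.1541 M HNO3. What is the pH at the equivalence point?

n(NH3) = 0.1350 x 0.02059 = 0.002780 mol; V(HNO3) at equivalence = 0.002780/0.1541 = 0.01804 L.
At equivalence the base is fully converted to NH4+; total volume = 0.03863 L, so [NH4+] = 0.002780/0.03863 = 0.07196 M.
Ka(NH4+) = Kw/Kb = 1.0e-14 / 1.8 x 10^-5 = 5.56e-10.
[H^+] = sqrt(Ka x [NH4+]) = sqrt(5.56e-10 x 0.07196) = 6.32e-6 M.
pH = -log(6.32e-6) = 5.20.

5.20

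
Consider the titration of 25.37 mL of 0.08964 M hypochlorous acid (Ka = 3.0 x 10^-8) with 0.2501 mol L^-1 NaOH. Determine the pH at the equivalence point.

10.17

n(HClO) = 0.08964 x 0.02537 = 0.002274 mol; V(NaOH) at equivalence = 0.002274/0.2501 = 0.009093 L.
At equivalence all the acid is converted to ClO-; total volume = 0.02537 + 0.009093 = 0.03446 L, so [ClO-] = 0.002274/0.03446 = 0.06599 M.
Kb = Kw/Ka = 1.0e-14 / 3.0 x 10^-8 = 3.33e-7.
[OH^-] = sqrt(Kb x [ClO-]) = sqrt(3.33e-7 x 0.06599) = 0.000148 M.
pOH = 3.83, so pH = 14.00 - 3.83 = 10.17.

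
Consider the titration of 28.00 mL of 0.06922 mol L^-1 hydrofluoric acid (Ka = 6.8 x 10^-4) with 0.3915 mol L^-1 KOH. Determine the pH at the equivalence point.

7.97

n(HF) = 0.06922 x 0.02800 = 0.001938 mol; V(KOH) at equivalence = 0.001938/0.3915 = 0.004951 L.
At equivalence all the acid is converted to F-; total volume = 0.02800 + 0.004951 = 0.03295 L, so [F-] = 0.001938/0.03295 = 0.05882 M.
Kb = Kw/Ka = 1.0e-14 / 6.8 x 10^-4 = 1.47e-11.
[OH^-] = sqrt(Kb x [F-]) = sqrt(1.47e-11 x 0.05882) = 9.30e-7 M.
pOH = 6.03, so pH = 14.00 - 6.03 = 7.97.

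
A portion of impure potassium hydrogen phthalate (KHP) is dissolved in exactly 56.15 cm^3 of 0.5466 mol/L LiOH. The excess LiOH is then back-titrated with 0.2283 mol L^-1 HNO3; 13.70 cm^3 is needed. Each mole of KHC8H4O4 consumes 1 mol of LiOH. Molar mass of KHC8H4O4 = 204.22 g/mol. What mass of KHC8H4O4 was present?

Total n(LiOH) added = 0.5466 x 0.05615 = 0.03069 mol.
n(HNO3) used = 0.2283 x 0.01370 = 0.003128 mol, which equals the excess n(LiOH).
So n(LiOH) consumed by the sample = 0.03069 - 0.003128 = 0.02756 mol.
n(KHC8H4O4) = 0.02756 / 1 = 0.02756 mol.
mass = 0.02756 mol x 204.22 g/mol = 5.63 g.

5.63 g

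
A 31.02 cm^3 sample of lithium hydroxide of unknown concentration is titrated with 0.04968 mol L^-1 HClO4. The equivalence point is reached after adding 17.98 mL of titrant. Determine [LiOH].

n(HClO4) delivered = 0.04968 x 0.01798 = 0.0008932 mol.
For a 1:1 reaction, n(LiOH) = 0.0008932 mol.
[LiOH] = 0.0008932 mol / 0.03102 L = 0.0288 M.

0.0288 M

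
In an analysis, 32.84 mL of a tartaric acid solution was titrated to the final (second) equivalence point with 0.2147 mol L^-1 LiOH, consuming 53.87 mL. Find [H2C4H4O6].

n(LiOH) = 0.2147 x 0.05387 = 0.01157 mol.
At the final (second) equivalence point, 2 mol OH^- react per mol H2C4H4O6, so n(H2C4H4O6) = 0.01157 / 2 = 0.005783 mol.
[H2C4H4O6] = 0.005783 / 0.03284 L = 0.176 M.

0.176 M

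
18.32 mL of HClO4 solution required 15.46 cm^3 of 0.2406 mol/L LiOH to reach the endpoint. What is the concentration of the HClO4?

0.203 M

n(LiOH) delivered = 0.2406 x 0.01546 = 0.003720 mol.
For a 1:1 reaction, n(HClO4) = 0.003720 mol.
[HClO4] = 0.003720 mol / 0.01832 L = 0.203 M.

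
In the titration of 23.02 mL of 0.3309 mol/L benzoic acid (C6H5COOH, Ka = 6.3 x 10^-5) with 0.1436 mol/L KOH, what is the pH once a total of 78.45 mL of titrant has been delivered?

12.56

n(acid) = 0.3309 x 0.02302 = 0.007617 mol; n(KOH) added = 0.1436 x 0.07845 = 0.01127 mol.
Base is in excess by 0.01127 - 0.007617 = 0.003648 mol in a total volume of 0.1015 L.
[OH^-] = 0.003648/0.1015 = 0.03595 M, so pOH = 1.44 and pH = 14.00 - 1.44 = 12.56.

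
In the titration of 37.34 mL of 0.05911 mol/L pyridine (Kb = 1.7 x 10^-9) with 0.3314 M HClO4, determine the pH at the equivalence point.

3.27

n(C5H5N) = 0.05911 x 0.03734 = 0.002207 mol; V(HClO4) at equivalence = 0.002207/0.3314 = 0.006660 L.
At equivalence the base is fully converted to C5H5NH+; total volume = 0.04400 L, so [C5H5NH+] = 0.002207/0.04400 = 0.05016 M.
Ka(C5H5NH+) = Kw/Kb = 1.0e-14 / 1.7 x 10^-9 = 5.88e-6.
[H^+] = sqrt(Ka x [C5H5NH+]) = sqrt(5.88e-6 x 0.05016) = 0.000543 M.
pH = -log(0.000543) = 3.27.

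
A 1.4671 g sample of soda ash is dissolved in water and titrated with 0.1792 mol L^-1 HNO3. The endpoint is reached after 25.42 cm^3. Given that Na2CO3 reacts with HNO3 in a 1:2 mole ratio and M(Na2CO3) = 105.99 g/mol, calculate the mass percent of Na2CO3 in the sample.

n(HNO3) = 0.1792 x 0.02542 = 0.004555 mol.
n(Na2CO3) = 0.004555 / 2 = 0.002278 mol.
mass of Na2CO3 = 0.002278 x 105.99 = 0.2414 g.
% purity = 0.2414 / 1.4671 x 100 = 16.5%.

16.5%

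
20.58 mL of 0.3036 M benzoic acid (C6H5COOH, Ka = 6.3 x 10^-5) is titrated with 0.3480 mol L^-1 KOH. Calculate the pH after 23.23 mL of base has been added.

12.62

n(acid) = 0.3036 x 0.02058 = 0.006248 mol; n(KOH) added = 0.3480 x 0.02323 = 0.008084 mol.
Base is in excess by 0.008084 - 0.006248 = 0.001836 mol in a total volume of 0.04381 L.
[OH^-] = 0.001836/0.04381 = 0.04191 M, so pOH = 1.38 and pH = 14.00 - 1.38 = 12.62.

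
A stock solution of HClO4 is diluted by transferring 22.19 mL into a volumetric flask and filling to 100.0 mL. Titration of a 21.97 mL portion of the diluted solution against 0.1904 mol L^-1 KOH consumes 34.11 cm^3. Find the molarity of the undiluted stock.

1.33 M

n(KOH) = 0.1904 x 0.03411 = 0.006495 mol.
n(HClO4) in the aliquot = 0.006495 mol.
[diluted HClO4] = 0.006495 / 0.02197 = 0.2956 M.
Dilution factor = 100.0/22.19 = 4.507, so [stock] = 0.2956 x 4.507 = 1.33 M.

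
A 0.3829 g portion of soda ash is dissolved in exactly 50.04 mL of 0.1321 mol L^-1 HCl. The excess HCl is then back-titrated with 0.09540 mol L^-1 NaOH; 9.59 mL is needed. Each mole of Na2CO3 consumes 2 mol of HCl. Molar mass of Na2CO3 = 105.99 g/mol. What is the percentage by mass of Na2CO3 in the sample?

Total n(HCl) added = 0.1321 x 0.05004 = 0.006610 mol.
n(NaOH) used = 0.09540 x 0.009590 = 0.0009149 mol, which equals the excess n(HCl).
So n(HCl) consumed by the sample = 0.006610 - 0.0009149 = 0.005695 mol.
n(Na2CO3) = 0.005695 / 2 = 0.002848 mol.
mass Na2CO3 = 0.002848 x 105.99 = 0.3018 g, so %Na2CO3 = 0.3018/0.3829 x 100 = 78.8%.

78.8%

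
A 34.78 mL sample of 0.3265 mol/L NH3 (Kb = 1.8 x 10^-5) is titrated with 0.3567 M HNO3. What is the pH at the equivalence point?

n(NH3) = 0.3265 x 0.03478 = 0.01136 mol; V(HNO3) at equivalence = 0.01136/0.3567 = 0.03184 L.
At equivalence the base is fully converted to NH4+; total volume = 0.06662 L, so [NH4+] = 0.01136/0.06662 = 0.1705 M.
Ka(NH4+) = Kw/Kb = 1.0e-14 / 1.8 x 10^-5 = 5.56e-10.
[H^+] = sqrt(Ka x [NH4+]) = sqrt(5.56e-10 x 0.1705) = 9.73e-6 M.
pH = -log(9.73e-6) = 5.01.

5.01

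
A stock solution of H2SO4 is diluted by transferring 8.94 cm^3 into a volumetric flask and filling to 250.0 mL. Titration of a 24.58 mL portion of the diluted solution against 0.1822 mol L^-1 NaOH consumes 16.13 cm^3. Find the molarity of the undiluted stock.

n(NaOH) = 0.1822 x 0.01613 = 0.002939 mol.
n(H2SO4) in the aliquot = 0.002939 x 1/2 = 0.001469 mol.
[diluted H2SO4] = 0.001469 / 0.02458 = 0.05978 M.
Dilution factor = 250.0/8.940 = 27.96, so [stock] = 0.05978 x 27.96 = 1.67 M.

1.67 M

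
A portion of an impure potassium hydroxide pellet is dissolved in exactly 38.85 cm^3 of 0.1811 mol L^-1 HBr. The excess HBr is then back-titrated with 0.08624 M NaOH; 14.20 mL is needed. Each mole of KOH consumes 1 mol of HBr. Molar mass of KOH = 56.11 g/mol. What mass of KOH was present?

Total n(HBr) added = 0.1811 x 0.03885 = 0.007036 mol.
n(NaOH) used = 0.08624 x 0.01420 = 0.001225 mol, which equals the excess n(HBr).
So n(HBr) consumed by the sample = 0.007036 - 0.001225 = 0.005811 mol.
n(KOH) = 0.005811 / 1 = 0.005811 mol.
mass = 0.005811 mol x 56.11 g/mol = 0.326 g.

0.326 g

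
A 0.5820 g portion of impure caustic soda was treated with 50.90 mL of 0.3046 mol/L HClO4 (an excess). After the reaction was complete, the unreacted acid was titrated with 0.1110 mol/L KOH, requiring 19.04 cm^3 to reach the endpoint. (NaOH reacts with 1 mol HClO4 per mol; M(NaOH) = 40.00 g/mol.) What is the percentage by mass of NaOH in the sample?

92.0%

Total n(HClO4) added = 0.3046 x 0.05090 = 0.01550 mol.
n(KOH) used = 0.1110 x 0.01904 = 0.002113 mol, which equals the excess n(HClO4).
So n(HClO4) consumed by the sample = 0.01550 - 0.002113 = 0.01339 mol.
n(NaOH) = 0.01339 / 1 = 0.01339 mol.
mass NaOH = 0.01339 x 40.00 = 0.5356 g, so %NaOH = 0.5356/0.5820 x 100 = 92.0%.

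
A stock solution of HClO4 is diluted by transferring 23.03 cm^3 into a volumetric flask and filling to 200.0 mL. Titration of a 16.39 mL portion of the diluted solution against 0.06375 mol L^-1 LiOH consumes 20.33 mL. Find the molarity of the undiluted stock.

0.687 M

n(LiOH) = 0.06375 x 0.02033 = 0.001296 mol.
n(HClO4) in the aliquot = 0.001296 mol.
[diluted HClO4] = 0.001296 / 0.01639 = 0.07907 M.
Dilution factor = 200.0/23.03 = 8.684, so [stock] = 0.07907 x 8.684 = 0.687 M.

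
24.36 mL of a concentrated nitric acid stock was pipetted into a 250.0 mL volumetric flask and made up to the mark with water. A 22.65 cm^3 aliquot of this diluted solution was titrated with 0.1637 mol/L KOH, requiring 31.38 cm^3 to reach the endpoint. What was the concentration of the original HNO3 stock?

2.33 M

n(KOH) = 0.1637 x 0.03138 = 0.005137 mol.
n(HNO3) in the aliquot = 0.005137 mol.
[diluted HNO3] = 0.005137 / 0.02265 = 0.2268 M.
Dilution factor = 250.0/24.36 = 10.26, so [stock] = 0.2268 x 10.26 = 2.33 M.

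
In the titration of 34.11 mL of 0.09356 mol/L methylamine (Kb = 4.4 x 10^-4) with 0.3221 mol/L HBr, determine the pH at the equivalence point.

5.89

n(CH3NH2) = 0.09356 x 0.03411 = 0.003191 mol; V(HBr) at equivalence = 0.003191/0.3221 = 0.009908 L.
At equivalence the base is fully converted to CH3NH3+; total volume = 0.04402 L, so [CH3NH3+] = 0.003191/0.04402 = 0.07250 M.
Ka(CH3NH3+) = Kw/Kb = 1.0e-14 / 4.4 x 10^-4 = 2.27e-11.
[H^+] = sqrt(Ka x [CH3NH3+]) = sqrt(2.27e-11 x 0.07250) = 1.28e-6 M.
pH = -log(1.28e-6) = 5.89.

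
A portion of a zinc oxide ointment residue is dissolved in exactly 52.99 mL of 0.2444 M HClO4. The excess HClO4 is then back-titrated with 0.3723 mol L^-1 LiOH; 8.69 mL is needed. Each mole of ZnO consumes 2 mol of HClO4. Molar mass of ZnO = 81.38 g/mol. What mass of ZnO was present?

Total n(HClO4) added = 0.2444 x 0.05299 = 0.01295 mol.
n(LiOH) used = 0.3723 x 0.008690 = 0.003235 mol, which equals the excess n(HClO4).
So n(HClO4) consumed by the sample = 0.01295 - 0.003235 = 0.009715 mol.
n(ZnO) = 0.009715 / 2 = 0.004858 mol.
mass = 0.004858 mol x 81.38 g/mol = 0.395 g.

0.395 g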